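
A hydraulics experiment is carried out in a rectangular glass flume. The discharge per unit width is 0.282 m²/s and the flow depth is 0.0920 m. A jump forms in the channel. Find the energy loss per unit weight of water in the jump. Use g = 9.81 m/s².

V₁ = q/y₁ = 0.282/0.0920 = 3.07 m/s. Fr₁ = V₁/√(g·y₁) = 3.07/√(9.81×0.0920) = 3.23.
Bélanger equation: y₂/y₁ = ½[√(1 + 8Fr₁²) − 1] = ½[√84.28 − 1] = 4.09.
y₂ = 4.09 × 0.0920 = 0.376 m.
V₂ = q/y₂ = 0.282/0.376 = 0.749 m/s. E₁ = y₁ + V₁²/2g = 0.571 m; E₂ = y₂ + V₂²/2g = 0.405 m. ΔE = E₁ − E₂ = 0.166 m.

ΔE = 0.166 m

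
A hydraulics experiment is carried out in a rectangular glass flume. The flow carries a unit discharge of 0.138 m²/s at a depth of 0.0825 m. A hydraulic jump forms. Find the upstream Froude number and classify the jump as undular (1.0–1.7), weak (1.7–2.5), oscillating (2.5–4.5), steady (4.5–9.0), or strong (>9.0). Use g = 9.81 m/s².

V₁ = q/y₁ = 0.138/0.0825 = 1.67 m/s. Fr₁ = V₁/√(g·y₁) = 1.67/√(9.81×0.0825) = 1.86.
Fr₁ = 1.86 lies in the weak range.

Fr₁ = 1.86; weak jump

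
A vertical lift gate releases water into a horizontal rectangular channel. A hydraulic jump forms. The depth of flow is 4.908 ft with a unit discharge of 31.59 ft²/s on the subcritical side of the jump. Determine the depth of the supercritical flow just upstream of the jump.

y₁ = 1.865 ft

V₂ = q/y₂ = 31.59/4.908 = 6.436 ft/s; Fr₂ = V₂/√(g·y₂) = 0.5120.
Applying the sequent-depth relation in reverse, y₁/y₂ = ½[√(1 + 8Fr₂²) − 1] = ½[√3.0971 − 1] = 0.3799.
y₁ = 0.3799 × 4.908 = 1.865 ft.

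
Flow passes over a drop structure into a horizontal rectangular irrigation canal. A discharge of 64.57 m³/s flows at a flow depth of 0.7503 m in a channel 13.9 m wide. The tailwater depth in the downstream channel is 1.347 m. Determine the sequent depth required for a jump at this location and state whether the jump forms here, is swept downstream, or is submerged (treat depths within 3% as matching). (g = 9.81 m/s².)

q = Q/b = 64.57/13.9 = 4.645 m²/s; V₁ = q/y₁ = 6.191 m/s. Fr₁ = V₁/√(g·y₁) = 2.282.
Bélanger equation: y₂/y₁ = ½[√(1 + 8Fr₁²) − 1] = ½[√42.663 − 1] = 2.766.
y₂ = 2.766 × 0.7503 = 2.075 m.
Tailwater y_tw = 1.347 m: y_tw < y₂, so the jump is swept downstream.

y₂ = 2.075 m; the jump is swept downstream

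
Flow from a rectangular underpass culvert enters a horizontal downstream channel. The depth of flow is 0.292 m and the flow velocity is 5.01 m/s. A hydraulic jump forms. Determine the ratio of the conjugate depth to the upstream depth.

Fr₁ = V₁/√(g·y₁) = 5.01/√(9.81×0.292) = 2.96.
By Bélanger, y₂/y₁ = ½[√(1 + 8Fr₁²) − 1] = ½[√71.10 − 1] = 3.72.

y₂/y₁ = 3.72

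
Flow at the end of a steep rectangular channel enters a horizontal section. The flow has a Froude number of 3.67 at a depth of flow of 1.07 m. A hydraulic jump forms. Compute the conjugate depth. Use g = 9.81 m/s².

Fr₁ = 3.67 (given).
Sequent-depth ratio: y₂/y₁ = ½[√(1 + 8Fr₁²) − 1] = ½[√108.8 − 1] = 4.71.
y₂ = 4.71 × 1.07 = 5.04 m.

y₂ = 5.04 m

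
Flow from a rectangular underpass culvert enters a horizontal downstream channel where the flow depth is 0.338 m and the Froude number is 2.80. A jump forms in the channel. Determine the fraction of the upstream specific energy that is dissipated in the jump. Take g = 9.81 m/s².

ΔE/E₁ = 0.225 (22.5%)

Fr₁ = 2.80 (given).
By Bélanger, y₂/y₁ = ½[√(1 + 8Fr₁²) − 1] = ½[√63.72 − 1] = 3.49.
y₂ = 3.49 × 0.338 = 1.18 m.
E₁ = y₁(1 + Fr₁²/2) = 0.338×(1 + 2.80²/2) = 1.66 m. ΔE = (y₂ − y₁)³/(4y₁y₂) = 0.374 m. ΔE/E₁ = 0.374/1.66 = 0.225.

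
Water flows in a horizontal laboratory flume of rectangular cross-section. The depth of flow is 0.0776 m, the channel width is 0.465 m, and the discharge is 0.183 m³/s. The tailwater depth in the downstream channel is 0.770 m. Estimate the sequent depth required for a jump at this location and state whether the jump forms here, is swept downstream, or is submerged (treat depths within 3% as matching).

q = Q/b = 0.183/0.465 = 0.394 m²/s; V₁ = q/y₁ = 5.07 m/s. Fr₁ = V₁/√(g·y₁) = 5.81.
From the momentum equation for a rectangular channel, y₂/y₁ = ½[√(1 + 8Fr₁²) − 1] = ½[√271.3 − 1] = 7.74.
y₂ = 7.74 × 0.0776 = 0.600 m.
Tailwater y_tw = 0.770 m: y_tw > y₂, so the jump is submerged.

y₂ = 0.600 m; the jump is submerged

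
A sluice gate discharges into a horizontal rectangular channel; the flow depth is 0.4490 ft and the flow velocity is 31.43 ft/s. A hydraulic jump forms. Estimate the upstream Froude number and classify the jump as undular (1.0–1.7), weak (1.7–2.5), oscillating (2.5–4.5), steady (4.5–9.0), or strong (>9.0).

Fr₁ = V₁/√(g·y₁) = 31.43/√(32.2×0.4490) = 8.266.
Fr₁ = 8.266 lies in the steady range.

Fr₁ = 8.266; steady jump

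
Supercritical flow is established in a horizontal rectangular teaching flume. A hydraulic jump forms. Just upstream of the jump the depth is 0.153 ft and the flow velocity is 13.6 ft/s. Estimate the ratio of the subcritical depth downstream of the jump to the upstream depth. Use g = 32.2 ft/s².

y₂/y₁ = 8.18

Fr₁ = V₁/√(g·y₁) = 13.6/√(32.2×0.153) = 6.13.
Bélanger equation: y₂/y₁ = ½[√(1 + 8Fr₁²) − 1] = ½[√301.3 − 1] = 8.18.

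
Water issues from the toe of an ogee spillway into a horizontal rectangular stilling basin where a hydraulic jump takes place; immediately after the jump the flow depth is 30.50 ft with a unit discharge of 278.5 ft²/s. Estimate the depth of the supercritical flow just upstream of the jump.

y₁ = 4.511 ft

V₂ = q/y₂ = 278.5/30.50 = 9.131 ft/s; Fr₂ = V₂/√(g·y₂) = 0.2914.
Since the conjugate-depth ratio holds either way, y₁/y₂ = ½[√(1 + 8Fr₂²) − 1] = ½[√1.6792 − 1] = 0.1479.
y₁ = 0.1479 × 30.50 = 4.511 ft.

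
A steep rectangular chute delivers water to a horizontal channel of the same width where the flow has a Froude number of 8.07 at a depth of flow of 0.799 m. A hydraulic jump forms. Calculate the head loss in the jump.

Fr₁ = 8.07 (given).
Bélanger equation: y₂/y₁ = ½[√(1 + 8Fr₁²) − 1] = ½[√522.0 − 1] = 10.9.
y₂ = 10.9 × 0.799 = 8.73 m.
Head loss: ΔE = (y₂ − y₁)³/(4y₁y₂) = (8.73 − 0.799)³/(4×0.799×8.73) = 498/27.9 = 17.9 m.

ΔE = 17.9 m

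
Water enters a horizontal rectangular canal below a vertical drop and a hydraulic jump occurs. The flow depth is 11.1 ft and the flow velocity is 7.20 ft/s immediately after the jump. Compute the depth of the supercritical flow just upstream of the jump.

Fr₂ = V₂/√(g·y₂) = 7.20/√(32.2×11.1) = 0.381.
From the momentum equation (using Fr₂), y₁/y₂ = ½[√(1 + 8Fr₂²) − 1] = ½[√2.160 − 1] = 0.235.
y₁ = 0.235 × 11.1 = 2.61 ft.

y₁ = 2.61 ft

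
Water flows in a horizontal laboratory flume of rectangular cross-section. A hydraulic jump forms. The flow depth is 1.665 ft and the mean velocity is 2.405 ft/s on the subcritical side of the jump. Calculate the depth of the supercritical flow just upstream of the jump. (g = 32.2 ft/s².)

y₁ = 0.3038 ft

Fr₂ = V₂/√(g·y₂) = 2.405/√(32.2×1.665) = 0.3285.
Since the conjugate-depth ratio holds either way, y₁/y₂ = ½[√(1 + 8Fr₂²) − 1] = ½[√1.8631 − 1] = 0.1825.
y₁ = 0.1825 × 1.665 = 0.3038 ft.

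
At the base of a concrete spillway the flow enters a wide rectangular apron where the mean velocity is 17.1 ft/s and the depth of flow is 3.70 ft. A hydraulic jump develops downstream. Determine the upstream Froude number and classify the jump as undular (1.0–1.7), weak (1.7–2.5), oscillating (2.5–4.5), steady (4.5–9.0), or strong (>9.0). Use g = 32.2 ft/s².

Fr₁ = 1.57; undular jump

Fr₁ = V₁/√(g·y₁) = 17.1/√(32.2×3.70) = 1.57.
Fr₁ = 1.57 lies in the undular range.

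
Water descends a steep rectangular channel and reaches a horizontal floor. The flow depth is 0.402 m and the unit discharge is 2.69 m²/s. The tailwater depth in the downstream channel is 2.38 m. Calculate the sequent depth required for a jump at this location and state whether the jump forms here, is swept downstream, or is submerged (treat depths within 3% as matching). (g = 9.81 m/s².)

V₁ = q/y₁ = 2.69/0.402 = 6.69 m/s. Fr₁ = V₁/√(g·y₁) = 6.69/√(9.81×0.402) = 3.37.
Bélanger equation: y₂/y₁ = ½[√(1 + 8Fr₁²) − 1] = ½[√91.83 − 1] = 4.29.
y₂ = 4.29 × 0.402 = 1.73 m.
Tailwater y_tw = 2.38 m: y_tw > y₂, so the jump is submerged.

y₂ = 1.73 m; the jump is submerged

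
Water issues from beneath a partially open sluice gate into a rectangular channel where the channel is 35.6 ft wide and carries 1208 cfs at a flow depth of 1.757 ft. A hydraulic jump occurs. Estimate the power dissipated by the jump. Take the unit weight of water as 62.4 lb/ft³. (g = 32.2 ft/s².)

q = Q/b = 1208/35.6 = 33.93 ft²/s; V₁ = q/y₁ = 19.31 ft/s. Fr₁ = V₁/√(g·y₁) = 2.568.
By Bélanger, y₂/y₁ = ½[√(1 + 8Fr₁²) − 1] = ½[√53.742 − 1] = 3.165.
y₂ = 3.165 × 1.757 = 5.562 ft.
V₂ = q/y₂ = 33.93/5.562 = 6.101 ft/s. E₁ = y₁ + V₁²/2g = 7.549 ft; E₂ = y₂ + V₂²/2g = 6.140 ft. ΔE = E₁ − E₂ = 1.409 ft.
P = γ·Q·ΔE/550 = 62.4 × 1208 × 1.409 / 550 = 193.1 hp.

P = 193.1 hp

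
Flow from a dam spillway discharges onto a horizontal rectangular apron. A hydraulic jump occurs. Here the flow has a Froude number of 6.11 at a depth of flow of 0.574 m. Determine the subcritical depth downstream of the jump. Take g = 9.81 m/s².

Fr₁ = 6.11 (given).
Sequent-depth ratio: y₂/y₁ = ½[√(1 + 8Fr₁²) − 1] = ½[√299.7 − 1] = 8.16.
y₂ = 8.16 × 0.574 = 4.68 m.

y₂ = 4.68 m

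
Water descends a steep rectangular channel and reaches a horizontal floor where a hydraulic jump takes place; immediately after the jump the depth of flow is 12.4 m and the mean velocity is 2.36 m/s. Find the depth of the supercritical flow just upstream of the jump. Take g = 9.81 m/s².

Fr₂ = V₂/√(g·y₂) = 2.36/√(9.81×12.4) = 0.214.
Applying the sequent-depth relation in reverse, y₁/y₂ = ½[√(1 + 8Fr₂²) − 1] = ½[√1.366 − 1] = 0.0844.
y₁ = 0.0844 × 12.4 = 1.05 m.

y₁ = 1.05 m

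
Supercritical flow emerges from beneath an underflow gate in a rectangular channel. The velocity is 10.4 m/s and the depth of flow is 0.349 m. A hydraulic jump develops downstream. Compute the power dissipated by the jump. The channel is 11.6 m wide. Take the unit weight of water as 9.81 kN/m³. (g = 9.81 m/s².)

Fr₁ = V₁/√(g·y₁) = 10.4/√(9.81×0.349) = 5.62.
Sequent-depth ratio: y₂/y₁ = ½[√(1 + 8Fr₁²) − 1] = ½[√253.7 − 1] = 7.46.
y₂ = 7.46 × 0.349 = 2.61 m.
q = V₁·y₁ = 10.4 × 0.349 = 3.63 m²/s. V₂ = q/y₂ = 3.63/2.61 = 1.39 m/s. E₁ = y₁ + V₁²/2g = 5.86 m; E₂ = y₂ + V₂²/2g = 2.70 m. ΔE = E₁ − E₂ = 3.16 m.
Q = q·b = 3.63 × 11.6 = 42.1 m³/s. P = γ·Q·ΔE = 9.81 × 42.1 × 3.16 = 1304 kW.

P = 1304 kW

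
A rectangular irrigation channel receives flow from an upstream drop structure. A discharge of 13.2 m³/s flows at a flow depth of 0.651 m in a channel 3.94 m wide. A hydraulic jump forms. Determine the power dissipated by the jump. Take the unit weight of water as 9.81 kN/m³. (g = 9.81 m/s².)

P = 25.1 kW

q = Q/b = 13.2/3.94 = 3.35 m²/s; V₁ = q/y₁ = 5.15 m/s. Fr₁ = V₁/√(g·y₁) = 2.04.
By Bélanger, y₂/y₁ = ½[√(1 + 8Fr₁²) − 1] = ½[√34.18 − 1] = 2.42.
y₂ = 2.42 × 0.651 = 1.58 m.
Head loss: ΔE = (y₂ − y₁)³/(4y₁y₂) = (1.58 − 0.651)³/(4×0.651×1.58) = 0.795/4.11 = 0.194 m.
P = γ·Q·ΔE = 9.81 × 13.2 × 0.194 = 25.1 kW.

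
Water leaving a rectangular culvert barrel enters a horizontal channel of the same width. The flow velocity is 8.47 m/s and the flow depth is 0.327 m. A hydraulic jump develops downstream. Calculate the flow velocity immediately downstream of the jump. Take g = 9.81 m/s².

Fr₁ = V₁/√(g·y₁) = 8.47/√(9.81×0.327) = 4.73.
Bélanger equation: y₂/y₁ = ½[√(1 + 8Fr₁²) − 1] = ½[√179.9 − 1] = 6.21.
y₂ = 6.21 × 0.327 = 2.03 m.
q = V₁·y₁ = 8.47 × 0.327 = 2.77 m²/s.
V₂ = q/y₂ = 2.77/2.03 = 1.36 m/s.

V₂ = 1.36 m/s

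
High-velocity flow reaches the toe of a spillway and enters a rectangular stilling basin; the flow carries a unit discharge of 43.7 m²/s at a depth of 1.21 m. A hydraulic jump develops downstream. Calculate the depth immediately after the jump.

V₁ = q/y₁ = 43.7/1.21 = 36.1 m/s. Fr₁ = V₁/√(g·y₁) = 36.1/√(9.81×1.21) = 10.5.
Bélanger equation: y₂/y₁ = ½[√(1 + 8Fr₁²) − 1] = ½[√880.1 − 1] = 14.3.
y₂ = 14.3 × 1.21 = 17.3 m.

y₂ = 17.3 m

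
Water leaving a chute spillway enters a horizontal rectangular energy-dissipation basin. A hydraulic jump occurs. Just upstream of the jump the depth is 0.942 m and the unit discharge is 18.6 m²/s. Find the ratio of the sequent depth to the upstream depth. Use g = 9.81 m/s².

V₁ = q/y₁ = 18.6/0.942 = 19.7 m/s. Fr₁ = V₁/√(g·y₁) = 19.7/√(9.81×0.942) = 6.50.
Conjugate-depth relation: y₂/y₁ = ½[√(1 + 8Fr₁²) − 1] = ½[√338.5 − 1] = 8.70.

y₂/y₁ = 8.70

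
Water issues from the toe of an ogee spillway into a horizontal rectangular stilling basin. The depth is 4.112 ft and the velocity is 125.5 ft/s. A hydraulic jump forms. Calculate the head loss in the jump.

ΔE = 186.2 ft

Fr₁ = V₁/√(g·y₁) = 125.5/√(32.2×4.112) = 10.91.
Sequent-depth ratio: y₂/y₁ = ½[√(1 + 8Fr₁²) − 1] = ½[√952.63 − 1] = 14.93.
y₂ = 14.93 × 4.112 = 61.40 ft.
q = V₁·y₁ = 125.5 × 4.112 = 516.1 ft²/s. V₂ = q/y₂ = 516.1/61.40 = 8.405 ft/s. E₁ = y₁ + V₁²/2g = 248.7 ft; E₂ = y₂ + V₂²/2g = 62.50 ft. ΔE = E₁ − E₂ = 186.2 ft.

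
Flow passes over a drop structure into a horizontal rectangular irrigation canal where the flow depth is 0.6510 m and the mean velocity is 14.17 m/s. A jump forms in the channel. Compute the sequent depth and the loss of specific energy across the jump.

Fr₁ = V₁/√(g·y₁) = 14.17/√(9.81×0.6510) = 5.607.
From the momentum equation for a rectangular channel, y₂/y₁ = ½[√(1 + 8Fr₁²) − 1] = ½[√252.52 − 1] = 7.446.
y₂ = 7.446 × 0.6510 = 4.847 m.
q = V₁·y₁ = 14.17 × 0.6510 = 9.225 m²/s. V₂ = q/y₂ = 9.225/4.847 = 1.903 m/s. E₁ = y₁ + V₁²/2g = 10.88 m; E₂ = y₂ + V₂²/2g = 5.032 m. ΔE = E₁ − E₂ = 5.853 m.

y₂ = 4.847 m; ΔE = 5.853 m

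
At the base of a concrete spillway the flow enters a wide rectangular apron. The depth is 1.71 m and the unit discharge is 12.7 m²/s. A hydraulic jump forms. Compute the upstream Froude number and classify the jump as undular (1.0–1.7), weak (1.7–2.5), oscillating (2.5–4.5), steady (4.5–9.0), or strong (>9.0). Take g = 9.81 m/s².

Fr₁ = 1.81; weak jump

V₁ = q/y₁ = 12.7/1.71 = 7.43 m/s. Fr₁ = V₁/√(g·y₁) = 7.43/√(9.81×1.71) = 1.81.
Fr₁ = 1.81 lies in the weak range.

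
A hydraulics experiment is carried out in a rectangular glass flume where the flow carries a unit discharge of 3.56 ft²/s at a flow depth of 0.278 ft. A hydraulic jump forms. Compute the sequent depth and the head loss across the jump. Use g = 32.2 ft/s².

V₁ = q/y₁ = 3.56/0.278 = 12.8 ft/s. Fr₁ = V₁/√(g·y₁) = 12.8/√(32.2×0.278) = 4.28.
Sequent-depth ratio: y₂/y₁ = ½[√(1 + 8Fr₁²) − 1] = ½[√147.6 − 1] = 5.57.
y₂ = 5.57 × 0.278 = 1.55 ft.
V₂ = q/y₂ = 3.56/1.55 = 2.30 ft/s. E₁ = y₁ + V₁²/2g = 2.82 ft; E₂ = y₂ + V₂²/2g = 1.63 ft. ΔE = E₁ − E₂ = 1.19 ft.

y₂ = 1.55 ft; ΔE = 1.19 ft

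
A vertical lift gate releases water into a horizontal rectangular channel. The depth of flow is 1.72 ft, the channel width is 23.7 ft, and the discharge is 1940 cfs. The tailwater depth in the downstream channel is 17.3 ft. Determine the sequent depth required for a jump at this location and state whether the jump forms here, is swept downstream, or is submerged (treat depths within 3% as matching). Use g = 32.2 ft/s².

q = Q/b = 1940/23.7 = 81.9 ft²/s; V₁ = q/y₁ = 47.6 ft/s. Fr₁ = V₁/√(g·y₁) = 6.39.
Sequent-depth ratio: y₂/y₁ = ½[√(1 + 8Fr₁²) − 1] = ½[√328.2 − 1] = 8.56.
y₂ = 8.56 × 1.72 = 14.7 ft.
Tailwater y_tw = 17.3 ft: y_tw > y₂, so the jump is submerged.

y₂ = 14.7 ft; the jump is submerged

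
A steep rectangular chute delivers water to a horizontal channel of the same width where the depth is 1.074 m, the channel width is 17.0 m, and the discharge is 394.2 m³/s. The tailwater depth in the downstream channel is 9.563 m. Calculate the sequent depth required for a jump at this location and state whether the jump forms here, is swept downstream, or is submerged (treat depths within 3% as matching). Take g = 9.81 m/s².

y₂ = 9.580 m; the jump forms here

q = Q/b = 394.2/17.0 = 23.19 m²/s; V₁ = q/y₁ = 21.59 m/s. Fr₁ = V₁/√(g·y₁) = 6.652.
Conjugate-depth relation: y₂/y₁ = ½[√(1 + 8Fr₁²) − 1] = ½[√354.95 − 1] = 8.920.
y₂ = 8.920 × 1.074 = 9.580 m.
Tailwater y_tw = 9.563 m: y_tw ≈ y₂, so the jump forms here.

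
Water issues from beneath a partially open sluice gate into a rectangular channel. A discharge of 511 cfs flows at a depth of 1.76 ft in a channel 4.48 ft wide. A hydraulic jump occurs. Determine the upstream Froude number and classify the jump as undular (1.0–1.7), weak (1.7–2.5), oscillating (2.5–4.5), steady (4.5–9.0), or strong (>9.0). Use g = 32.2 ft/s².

Fr₁ = 8.61; steady jump

q = Q/b = 511/4.48 = 114 ft²/s; V₁ = q/y₁ = 64.8 ft/s. Fr₁ = V₁/√(g·y₁) = 8.61.
Fr₁ = 8.61 lies in the steady range.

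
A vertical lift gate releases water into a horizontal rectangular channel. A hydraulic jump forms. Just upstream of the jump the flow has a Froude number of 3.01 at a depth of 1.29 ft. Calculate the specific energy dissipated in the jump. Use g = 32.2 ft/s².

Fr₁ = 3.01 (given).
Sequent-depth ratio: y₂/y₁ = ½[√(1 + 8Fr₁²) − 1] = ½[√73.48 − 1] = 3.79.
y₂ = 3.79 × 1.29 = 4.88 ft.
Head loss: ΔE = (y₂ − y₁)³/(4y₁y₂) = (4.88 − 1.29)³/(4×1.29×4.88) = 46.4/25.2 = 1.84 ft.

ΔE = 1.84 ft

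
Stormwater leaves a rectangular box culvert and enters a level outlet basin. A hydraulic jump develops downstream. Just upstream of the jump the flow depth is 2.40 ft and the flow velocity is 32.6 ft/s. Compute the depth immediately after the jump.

Fr₁ = V₁/√(g·y₁) = 32.6/√(32.2×2.40) = 3.71.
Conjugate-depth relation: y₂/y₁ = ½[√(1 + 8Fr₁²) − 1] = ½[√111.0 − 1] = 4.77.
y₂ = 4.77 × 2.40 = 11.4 ft.

y₂ = 11.4 ft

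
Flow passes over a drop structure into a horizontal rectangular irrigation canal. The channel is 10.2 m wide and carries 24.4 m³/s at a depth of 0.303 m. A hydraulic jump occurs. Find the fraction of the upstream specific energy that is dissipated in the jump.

q = Q/b = 24.4/10.2 = 2.39 m²/s; V₁ = q/y₁ = 7.89 m/s. Fr₁ = V₁/√(g·y₁) = 4.58.
Sequent-depth ratio: y₂/y₁ = ½[√(1 + 8Fr₁²) − 1] = ½[√168.8 − 1] = 6.00.
y₂ = 6.00 × 0.303 = 1.82 m.
E₁ = y₁ + V₁²/2g = 3.48 m. ΔE = (y₂ − y₁)³/(4y₁y₂) = 1.57 m. ΔE/E₁ = 1.57/3.48 = 0.453.

ΔE/E₁ = 0.453 (45.3%)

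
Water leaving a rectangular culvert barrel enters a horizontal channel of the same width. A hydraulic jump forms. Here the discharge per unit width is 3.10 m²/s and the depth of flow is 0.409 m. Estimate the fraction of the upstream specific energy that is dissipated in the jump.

V₁ = q/y₁ = 3.10/0.409 = 7.58 m/s. Fr₁ = V₁/√(g·y₁) = 7.58/√(9.81×0.409) = 3.78.
By Bélanger, y₂/y₁ = ½[√(1 + 8Fr₁²) − 1] = ½[√115.5 − 1] = 4.87.
y₂ = 4.87 × 0.409 = 1.99 m.
E₁ = y₁ + V₁²/2g = 3.34 m. ΔE = (y₂ − y₁)³/(4y₁y₂) = 1.22 m. ΔE/E₁ = 1.22/3.34 = 0.366.

ΔE/E₁ = 0.366 (36.6%)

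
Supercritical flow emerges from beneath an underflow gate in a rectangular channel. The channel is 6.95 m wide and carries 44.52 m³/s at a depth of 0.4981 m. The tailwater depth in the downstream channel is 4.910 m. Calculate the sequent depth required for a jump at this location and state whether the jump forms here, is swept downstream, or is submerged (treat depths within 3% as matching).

y₂ = 3.857 m; the jump is submerged

q = Q/b = 44.52/6.95 = 6.406 m²/s; V₁ = q/y₁ = 12.86 m/s. Fr₁ = V₁/√(g·y₁) = 5.818.
Conjugate-depth relation: y₂/y₁ = ½[√(1 + 8Fr₁²) − 1] = ½[√271.78 − 1] = 7.743.
y₂ = 7.743 × 0.4981 = 3.857 m.
Tailwater y_tw = 4.910 m: y_tw > y₂, so the jump is submerged.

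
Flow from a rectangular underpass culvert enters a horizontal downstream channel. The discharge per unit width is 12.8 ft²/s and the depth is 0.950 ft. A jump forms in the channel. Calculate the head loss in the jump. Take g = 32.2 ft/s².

V₁ = q/y₁ = 12.8/0.950 = 13.5 ft/s. Fr₁ = V₁/√(g·y₁) = 13.5/√(32.2×0.950) = 2.44.
Sequent-depth ratio: y₂/y₁ = ½[√(1 + 8Fr₁²) − 1] = ½[√48.48 − 1] = 2.98.
y₂ = 2.98 × 0.950 = 2.83 ft.
Head loss: ΔE = (y₂ − y₁)³/(4y₁y₂) = (2.83 − 0.950)³/(4×0.950×2.83) = 6.67/10.8 = 0.620 ft.

ΔE = 0.620 ft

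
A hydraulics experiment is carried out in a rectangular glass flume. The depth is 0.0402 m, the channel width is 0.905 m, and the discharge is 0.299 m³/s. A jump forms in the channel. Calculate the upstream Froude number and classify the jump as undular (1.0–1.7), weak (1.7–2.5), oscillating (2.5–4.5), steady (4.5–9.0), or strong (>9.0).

q = Q/b = 0.299/0.905 = 0.330 m²/s; V₁ = q/y₁ = 8.22 m/s. Fr₁ = V₁/√(g·y₁) = 13.1.
Fr₁ = 13.1 lies in the strong range.

Fr₁ = 13.1; strong jump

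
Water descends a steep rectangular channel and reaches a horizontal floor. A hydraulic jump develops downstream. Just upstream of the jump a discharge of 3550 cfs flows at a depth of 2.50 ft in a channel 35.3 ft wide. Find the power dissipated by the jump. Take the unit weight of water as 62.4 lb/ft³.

q = Q/b = 3550/35.3 = 101 ft²/s; V₁ = q/y₁ = 40.2 ft/s. Fr₁ = V₁/√(g·y₁) = 4.48.
From the momentum equation for a rectangular channel, y₂/y₁ = ½[√(1 + 8Fr₁²) − 1] = ½[√161.8 − 1] = 5.86.
y₂ = 5.86 × 2.50 = 14.7 ft.
Head loss: ΔE = (y₂ − y₁)³/(4y₁y₂) = (14.7 − 2.50)³/(4×2.50×14.7) = 1794/147 = 12.2 ft.
P = γ·Q·ΔE/550 = 62.4 × 3550 × 12.2 / 550 = 4932 hp.

P = 4932 hp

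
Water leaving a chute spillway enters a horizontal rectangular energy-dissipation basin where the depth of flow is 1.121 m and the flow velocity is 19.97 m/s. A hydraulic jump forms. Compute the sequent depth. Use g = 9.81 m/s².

y₂ = 9.003 m

Fr₁ = V₁/√(g·y₁) = 19.97/√(9.81×1.121) = 6.022.
From the momentum equation for a rectangular channel, y₂/y₁ = ½[√(1 + 8Fr₁²) − 1] = ½[√291.12 − 1] = 8.031.
y₂ = 8.031 × 1.121 = 9.003 m.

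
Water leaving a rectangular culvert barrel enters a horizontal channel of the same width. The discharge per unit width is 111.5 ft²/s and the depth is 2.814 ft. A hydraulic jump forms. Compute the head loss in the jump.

ΔE = 11.14 ft

V₁ = q/y₁ = 111.5/2.814 = 39.62 ft/s. Fr₁ = V₁/√(g·y₁) = 39.62/√(32.2×2.814) = 4.163.
From the momentum equation for a rectangular channel, y₂/y₁ = ½[√(1 + 8Fr₁²) − 1] = ½[√139.62 − 1] = 5.408.
y₂ = 5.408 × 2.814 = 15.22 ft.
Head loss: ΔE = (y₂ − y₁)³/(4y₁y₂) = (15.22 − 2.814)³/(4×2.814×15.22) = 1908/171.3 = 11.14 ft.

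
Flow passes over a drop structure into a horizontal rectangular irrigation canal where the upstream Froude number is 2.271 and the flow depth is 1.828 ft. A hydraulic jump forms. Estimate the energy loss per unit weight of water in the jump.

Fr₁ = 2.271 (given).
From the momentum equation for a rectangular channel, y₂/y₁ = ½[√(1 + 8Fr₁²) − 1] = ½[√42.260 − 1] = 2.750.
y₂ = 2.750 × 1.828 = 5.028 ft.
Head loss: ΔE = (y₂ − y₁)³/(4y₁y₂) = (5.028 − 1.828)³/(4×1.828×5.028) = 32.76/36.76 = 0.8911 ft.

ΔE = 0.8911 ft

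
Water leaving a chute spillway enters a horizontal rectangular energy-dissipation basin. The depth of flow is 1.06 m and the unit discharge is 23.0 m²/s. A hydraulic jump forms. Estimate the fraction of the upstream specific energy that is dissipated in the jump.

ΔE/E₁ = 0.606 (60.6%)

V₁ = q/y₁ = 23.0/1.06 = 21.7 m/s. Fr₁ = V₁/√(g·y₁) = 21.7/√(9.81×1.06) = 6.73.
From the momentum equation for a rectangular channel, y₂/y₁ = ½[√(1 + 8Fr₁²) − 1] = ½[√363.2 − 1] = 9.03.
y₂ = 9.03 × 1.06 = 9.57 m.
E₁ = y₁ + V₁²/2g = 25.1 m. ΔE = (y₂ − y₁)³/(4y₁y₂) = 15.2 m. ΔE/E₁ = 15.2/25.1 = 0.606.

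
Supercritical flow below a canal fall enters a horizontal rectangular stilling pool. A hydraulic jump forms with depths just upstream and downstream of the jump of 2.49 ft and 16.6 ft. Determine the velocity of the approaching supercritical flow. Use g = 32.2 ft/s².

For a rectangular channel the momentum equation gives q² = ½·g·y₁·y₂·(y₁ + y₂) = ½×32.2×2.49×16.6×19.1 = 12704.
q = √12704 = 113 ft²/s.
V₁ = q/y₁ = 113/2.49 = 45.3 ft/s.

V₁ = 45.3 ft/s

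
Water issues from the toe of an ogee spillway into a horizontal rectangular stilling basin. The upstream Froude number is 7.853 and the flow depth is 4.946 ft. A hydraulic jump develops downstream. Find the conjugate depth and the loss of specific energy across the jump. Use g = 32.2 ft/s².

y₂ = 52.51 ft; ΔE = 103.6 ft

Fr₁ = 7.853 (given).
Conjugate-depth relation: y₂/y₁ = ½[√(1 + 8Fr₁²) − 1] = ½[√494.36 − 1] = 10.62.
y₂ = 10.62 × 4.946 = 52.51 ft.
V₁ = Fr₁·√(g·y₁) = 7.853×√(32.2×4.946) = 99.10 ft/s; q = V₁·y₁ = 490.2 ft²/s. V₂ = q/y₂ = 490.2/52.51 = 9.334 ft/s. E₁ = y₁ + V₁²/2g = 157.5 ft; E₂ = y₂ + V₂²/2g = 53.86 ft. ΔE = E₁ − E₂ = 103.6 ft.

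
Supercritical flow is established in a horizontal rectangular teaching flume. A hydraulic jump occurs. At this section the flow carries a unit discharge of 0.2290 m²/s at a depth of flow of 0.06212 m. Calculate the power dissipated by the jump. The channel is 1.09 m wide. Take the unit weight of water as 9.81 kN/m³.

P = 0.8614 kW

V₁ = q/y₁ = 0.2290/0.06212 = 3.686 m/s. Fr₁ = V₁/√(g·y₁) = 3.686/√(9.81×0.06212) = 4.722.
Sequent-depth ratio: y₂/y₁ = ½[√(1 + 8Fr₁²) − 1] = ½[√179.40 − 1] = 6.197.
y₂ = 6.197 × 0.06212 = 0.3850 m.
Head loss: ΔE = (y₂ − y₁)³/(4y₁y₂) = (0.3850 − 0.06212)³/(4×0.06212×0.3850) = 0.03365/0.09565 = 0.3518 m.
Q = q·b = 0.2290 × 1.09 = 0.2496 m³/s. P = γ·Q·ΔE = 9.81 × 0.2496 × 0.3518 = 0.8614 kW.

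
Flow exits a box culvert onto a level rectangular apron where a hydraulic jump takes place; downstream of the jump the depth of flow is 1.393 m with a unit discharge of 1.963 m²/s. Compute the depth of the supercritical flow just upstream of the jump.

y₁ = 0.3277 m

V₂ = q/y₂ = 1.963/1.393 = 1.409 m/s; Fr₂ = V₂/√(g·y₂) = 0.3812.
The Bélanger relation is symmetric: y₁/y₂ = ½[√(1 + 8Fr₂²) − 1] = ½[√2.1625 − 1] = 0.2353.
y₁ = 0.2353 × 1.393 = 0.3277 m.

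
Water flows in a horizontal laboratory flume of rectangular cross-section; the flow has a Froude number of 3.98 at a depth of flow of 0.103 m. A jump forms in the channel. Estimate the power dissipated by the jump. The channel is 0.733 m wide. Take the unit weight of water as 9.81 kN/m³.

P = 1.06 kW

Fr₁ = 3.98 (given).
By Bélanger, y₂/y₁ = ½[√(1 + 8Fr₁²) − 1] = ½[√127.7 − 1] = 5.15.
y₂ = 5.15 × 0.103 = 0.531 m.
V₁ = Fr₁·√(g·y₁) = 3.98×√(9.81×0.103) = 4.00 m/s; q = V₁·y₁ = 0.412 m²/s. V₂ = q/y₂ = 0.412/0.531 = 0.777 m/s. E₁ = y₁ + V₁²/2g = 0.919 m; E₂ = y₂ + V₂²/2g = 0.561 m. ΔE = E₁ − E₂ = 0.358 m.
Q = q·b = 0.412 × 0.733 = 0.302 m³/s. P = γ·Q·ΔE = 9.81 × 0.302 × 0.358 = 1.06 kW.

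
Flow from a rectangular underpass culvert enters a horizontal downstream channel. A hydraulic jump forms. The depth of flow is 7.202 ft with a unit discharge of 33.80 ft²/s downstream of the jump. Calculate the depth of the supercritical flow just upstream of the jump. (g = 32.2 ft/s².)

V₂ = q/y₂ = 33.80/7.202 = 4.693 ft/s; Fr₂ = V₂/√(g·y₂) = 0.3082.
From the momentum equation (using Fr₂), y₁/y₂ = ½[√(1 + 8Fr₂²) − 1] = ½[√1.7598 − 1] = 0.1633.
y₁ = 0.1633 × 7.202 = 1.176 ft.

y₁ = 1.176 ft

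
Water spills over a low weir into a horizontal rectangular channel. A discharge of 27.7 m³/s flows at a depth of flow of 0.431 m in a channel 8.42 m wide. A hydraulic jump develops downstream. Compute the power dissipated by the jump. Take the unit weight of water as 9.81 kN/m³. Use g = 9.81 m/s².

q = Q/b = 27.7/8.42 = 3.29 m²/s; V₁ = q/y₁ = 7.63 m/s. Fr₁ = V₁/√(g·y₁) = 3.71.
From the momentum equation for a rectangular channel, y₂/y₁ = ½[√(1 + 8Fr₁²) − 1] = ½[√111.2 − 1] = 4.77.
y₂ = 4.77 × 0.431 = 2.06 m.
Head loss: ΔE = (y₂ − y₁)³/(4y₁y₂) = (2.06 − 0.431)³/(4×0.431×2.06) = 4.30/3.55 = 1.21 m.
P = γ·Q·ΔE = 9.81 × 27.7 × 1.21 = 330 kW.

P = 330 kW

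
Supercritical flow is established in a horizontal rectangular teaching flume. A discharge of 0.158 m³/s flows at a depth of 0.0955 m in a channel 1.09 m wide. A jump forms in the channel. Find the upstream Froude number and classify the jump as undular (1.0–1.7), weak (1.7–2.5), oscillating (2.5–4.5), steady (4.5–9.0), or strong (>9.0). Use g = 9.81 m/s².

Fr₁ = 1.57; undular jump

q = Q/b = 0.158/1.09 = 0.145 m²/s; V₁ = q/y₁ = 1.52 m/s. Fr₁ = V₁/√(g·y₁) = 1.57.
Fr₁ = 1.57 lies in the undular range.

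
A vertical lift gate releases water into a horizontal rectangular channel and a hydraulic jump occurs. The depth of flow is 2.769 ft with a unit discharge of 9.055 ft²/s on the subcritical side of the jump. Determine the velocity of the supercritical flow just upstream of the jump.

V₂ = q/y₂ = 9.055/2.769 = 3.270 ft/s; Fr₂ = V₂/√(g·y₂) = 0.3463.
From the momentum equation (using Fr₂), y₁/y₂ = ½[√(1 + 8Fr₂²) − 1] = ½[√1.9595 − 1] = 0.1999.
y₁ = 0.1999 × 2.769 = 0.5535 ft.
V₁ = q/y₁ = 9.055/0.5535 = 16.36 ft/s.

V₁ = 16.36 ft/s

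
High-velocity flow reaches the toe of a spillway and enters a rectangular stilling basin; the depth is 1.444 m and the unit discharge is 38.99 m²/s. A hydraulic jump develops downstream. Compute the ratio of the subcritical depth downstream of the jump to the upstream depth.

y₂/y₁ = 9.658

V₁ = q/y₁ = 38.99/1.444 = 27.00 m/s. Fr₁ = V₁/√(g·y₁) = 27.00/√(9.81×1.444) = 7.174.
From the momentum equation for a rectangular channel, y₂/y₁ = ½[√(1 + 8Fr₁²) − 1] = ½[√412.74 − 1] = 9.658.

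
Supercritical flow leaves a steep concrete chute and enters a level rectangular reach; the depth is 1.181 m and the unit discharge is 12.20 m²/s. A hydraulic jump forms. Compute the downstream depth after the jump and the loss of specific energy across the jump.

y₂ = 4.513 m; ΔE = 1.735 m

V₁ = q/y₁ = 12.20/1.181 = 10.33 m/s. Fr₁ = V₁/√(g·y₁) = 10.33/√(9.81×1.181) = 3.035.
Conjugate-depth relation: y₂/y₁ = ½[√(1 + 8Fr₁²) − 1] = ½[√74.687 − 1] = 3.821.
y₂ = 3.821 × 1.181 = 4.513 m.
V₂ = q/y₂ = 12.20/4.513 = 2.703 m/s. E₁ = y₁ + V₁²/2g = 6.620 m; E₂ = y₂ + V₂²/2g = 4.885 m. ΔE = E₁ − E₂ = 1.735 m.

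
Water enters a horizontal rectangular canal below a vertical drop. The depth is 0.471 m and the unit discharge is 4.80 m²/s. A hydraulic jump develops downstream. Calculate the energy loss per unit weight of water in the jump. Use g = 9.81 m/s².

ΔE = 2.70 m

V₁ = q/y₁ = 4.80/0.471 = 10.2 m/s. Fr₁ = V₁/√(g·y₁) = 10.2/√(9.81×0.471) = 4.74.
By Bélanger, y₂/y₁ = ½[√(1 + 8Fr₁²) − 1] = ½[√180.8 − 1] = 6.22.
y₂ = 6.22 × 0.471 = 2.93 m.
V₂ = q/y₂ = 4.80/2.93 = 1.64 m/s. E₁ = y₁ + V₁²/2g = 5.76 m; E₂ = y₂ + V₂²/2g = 3.07 m. ΔE = E₁ − E₂ = 2.70 m.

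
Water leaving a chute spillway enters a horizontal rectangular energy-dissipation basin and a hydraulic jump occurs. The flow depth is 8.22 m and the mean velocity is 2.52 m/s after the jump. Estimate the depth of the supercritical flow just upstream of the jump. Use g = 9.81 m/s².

Fr₂ = V₂/√(g·y₂) = 2.52/√(9.81×8.22) = 0.281.
Since the conjugate-depth ratio holds either way, y₁/y₂ = ½[√(1 + 8Fr₂²) − 1] = ½[√1.630 − 1] = 0.138.
y₁ = 0.138 × 8.22 = 1.14 m.

y₁ = 1.14 m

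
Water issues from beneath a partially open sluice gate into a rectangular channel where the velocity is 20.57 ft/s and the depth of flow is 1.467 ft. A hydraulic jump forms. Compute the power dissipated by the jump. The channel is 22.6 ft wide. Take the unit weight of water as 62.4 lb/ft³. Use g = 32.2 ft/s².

P = 158.9 hp

Fr₁ = V₁/√(g·y₁) = 20.57/√(32.2×1.467) = 2.993.
From the momentum equation for a rectangular channel, y₂/y₁ = ½[√(1 + 8Fr₁²) − 1] = ½[√72.659 − 1] = 3.762.
y₂ = 3.762 × 1.467 = 5.519 ft.
Head loss: ΔE = (y₂ − y₁)³/(4y₁y₂) = (5.519 − 1.467)³/(4×1.467×5.519) = 66.52/32.38 = 2.054 ft.
q = V₁·y₁ = 20.57 × 1.467 = 30.18 ft²/s. Q = q·b = 30.18 × 22.6 = 682.0 cfs. P = γ·Q·ΔE/550 = 62.4 × 682.0 × 2.054 / 550 = 158.9 hp.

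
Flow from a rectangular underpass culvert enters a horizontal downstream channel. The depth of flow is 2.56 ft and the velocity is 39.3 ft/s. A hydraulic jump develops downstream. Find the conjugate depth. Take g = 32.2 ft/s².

Fr₁ = V₁/√(g·y₁) = 39.3/√(32.2×2.56) = 4.33.
From the momentum equation for a rectangular channel, y₂/y₁ = ½[√(1 + 8Fr₁²) − 1] = ½[√150.9 − 1] = 5.64.
y₂ = 5.64 × 2.56 = 14.4 ft.

y₂ = 14.4 ft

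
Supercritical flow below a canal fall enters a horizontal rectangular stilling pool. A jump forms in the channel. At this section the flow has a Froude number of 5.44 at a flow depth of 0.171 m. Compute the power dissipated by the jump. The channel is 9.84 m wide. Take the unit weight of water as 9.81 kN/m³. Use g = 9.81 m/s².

Fr₁ = 5.44 (given).
Bélanger equation: y₂/y₁ = ½[√(1 + 8Fr₁²) − 1] = ½[√237.7 − 1] = 7.21.
y₂ = 7.21 × 0.171 = 1.23 m.
Head loss: ΔE = (y₂ − y₁)³/(4y₁y₂) = (1.23 − 0.171)³/(4×0.171×1.23) = 1.20/0.843 = 1.42 m.
V₁ = Fr₁·√(g·y₁) = 5.44×√(9.81×0.171) = 7.05 m/s; q = V₁·y₁ = 1.20 m²/s. Q = q·b = 1.20 × 9.84 = 11.9 m³/s. P = γ·Q·ΔE = 9.81 × 11.9 × 1.42 = 165 kW.

P = 165 kW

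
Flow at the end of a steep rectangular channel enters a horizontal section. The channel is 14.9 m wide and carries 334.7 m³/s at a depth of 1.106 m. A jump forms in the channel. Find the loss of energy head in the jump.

q = Q/b = 334.7/14.9 = 22.46 m²/s; V₁ = q/y₁ = 20.31 m/s. Fr₁ = V₁/√(g·y₁) = 6.166.
Bélanger equation: y₂/y₁ = ½[√(1 + 8Fr₁²) − 1] = ½[√305.15 − 1] = 8.234.
y₂ = 8.234 × 1.106 = 9.107 m.
Head loss: ΔE = (y₂ − y₁)³/(4y₁y₂) = (9.107 − 1.106)³/(4×1.106×9.107) = 512.2/40.29 = 12.71 m.

ΔE = 12.71 m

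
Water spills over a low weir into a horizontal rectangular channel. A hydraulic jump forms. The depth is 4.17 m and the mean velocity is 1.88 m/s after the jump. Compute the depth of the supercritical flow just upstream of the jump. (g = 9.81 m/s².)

Fr₂ = V₂/√(g·y₂) = 1.88/√(9.81×4.17) = 0.294.
From the momentum equation (using Fr₂), y₁/y₂ = ½[√(1 + 8Fr₂²) − 1] = ½[√1.691 − 1] = 0.150.
y₁ = 0.150 × 4.17 = 0.626 m.

y₁ = 0.626 m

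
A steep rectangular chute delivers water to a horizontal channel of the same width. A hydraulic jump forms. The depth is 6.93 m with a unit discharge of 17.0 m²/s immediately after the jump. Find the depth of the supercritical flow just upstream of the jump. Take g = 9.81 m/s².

y₁ = 1.06 m

V₂ = q/y₂ = 17.0/6.93 = 2.45 m/s; Fr₂ = V₂/√(g·y₂) = 0.298.
Applying the sequent-depth relation in reverse, y₁/y₂ = ½[√(1 + 8Fr₂²) − 1] = ½[√1.708 − 1] = 0.153.
y₁ = 0.153 × 6.93 = 1.06 m.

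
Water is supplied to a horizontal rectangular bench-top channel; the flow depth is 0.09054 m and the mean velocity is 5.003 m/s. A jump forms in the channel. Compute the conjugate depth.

Fr₁ = V₁/√(g·y₁) = 5.003/√(9.81×0.09054) = 5.309.
From the momentum equation for a rectangular channel, y₂/y₁ = ½[√(1 + 8Fr₁²) − 1] = ½[√226.45 − 1] = 7.024.
y₂ = 7.024 × 0.09054 = 0.6360 m.

y₂ = 0.6360 m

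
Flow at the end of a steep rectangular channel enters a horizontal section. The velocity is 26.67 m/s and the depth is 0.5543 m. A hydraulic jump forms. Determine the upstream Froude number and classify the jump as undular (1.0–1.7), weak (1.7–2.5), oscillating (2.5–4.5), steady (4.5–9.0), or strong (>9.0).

Fr₁ = V₁/√(g·y₁) = 26.67/√(9.81×0.5543) = 11.44.
Fr₁ = 11.44 lies in the strong range.

Fr₁ = 11.44; strong jump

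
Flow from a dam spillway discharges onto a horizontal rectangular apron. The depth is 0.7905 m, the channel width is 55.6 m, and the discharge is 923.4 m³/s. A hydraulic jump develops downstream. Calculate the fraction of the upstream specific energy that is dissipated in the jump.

ΔE/E₁ = 0.645 (64.5%)

q = Q/b = 923.4/55.6 = 16.61 m²/s; V₁ = q/y₁ = 21.01 m/s. Fr₁ = V₁/√(g·y₁) = 7.544.
Conjugate-depth relation: y₂/y₁ = ½[√(1 + 8Fr₁²) − 1] = ½[√456.35 − 1] = 10.18.
y₂ = 10.18 × 0.7905 = 8.048 m.
E₁ = y₁ + V₁²/2g = 23.29 m. ΔE = (y₂ − y₁)³/(4y₁y₂) = 15.02 m. ΔE/E₁ = 15.02/23.29 = 0.645.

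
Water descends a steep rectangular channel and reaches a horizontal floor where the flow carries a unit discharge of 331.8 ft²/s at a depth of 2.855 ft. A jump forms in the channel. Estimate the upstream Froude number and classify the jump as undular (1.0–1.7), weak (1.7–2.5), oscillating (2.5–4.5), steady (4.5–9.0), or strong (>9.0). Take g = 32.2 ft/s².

V₁ = q/y₁ = 331.8/2.855 = 116.2 ft/s. Fr₁ = V₁/√(g·y₁) = 116.2/√(32.2×2.855) = 12.12.
Fr₁ = 12.12 lies in the strong range.

Fr₁ = 12.12; strong jump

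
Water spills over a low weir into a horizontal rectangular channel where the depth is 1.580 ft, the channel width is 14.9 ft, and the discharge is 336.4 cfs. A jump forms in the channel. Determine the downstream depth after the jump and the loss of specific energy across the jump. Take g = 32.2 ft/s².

y₂ = 3.756 ft; ΔE = 0.4338 ft

q = Q/b = 336.4/14.9 = 22.58 ft²/s; V₁ = q/y₁ = 14.29 ft/s. Fr₁ = V₁/√(g·y₁) = 2.003.
From the momentum equation for a rectangular channel, y₂/y₁ = ½[√(1 + 8Fr₁²) − 1] = ½[√33.107 − 1] = 2.377.
y₂ = 2.377 × 1.580 = 3.756 ft.
Head loss: ΔE = (y₂ − y₁)³/(4y₁y₂) = (3.756 − 1.580)³/(4×1.580×3.756) = 10.30/23.74 = 0.4338 ft.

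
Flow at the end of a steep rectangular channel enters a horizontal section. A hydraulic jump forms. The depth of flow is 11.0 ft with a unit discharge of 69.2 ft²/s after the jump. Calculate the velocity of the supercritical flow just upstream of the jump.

V₂ = q/y₂ = 69.2/11.0 = 6.29 ft/s; Fr₂ = V₂/√(g·y₂) = 0.334.
From the momentum equation (using Fr₂), y₁/y₂ = ½[√(1 + 8Fr₂²) − 1] = ½[√1.894 − 1] = 0.188.
y₁ = 0.188 × 11.0 = 2.07 ft.
V₁ = q/y₁ = 69.2/2.07 = 33.4 ft/s.

V₁ = 33.4 ft/s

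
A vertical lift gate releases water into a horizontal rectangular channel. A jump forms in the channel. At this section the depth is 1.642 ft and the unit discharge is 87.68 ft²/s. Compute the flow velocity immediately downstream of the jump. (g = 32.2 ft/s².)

V₂ = 5.395 ft/s

V₁ = q/y₁ = 87.68/1.642 = 53.40 ft/s. Fr₁ = V₁/√(g·y₁) = 53.40/√(32.2×1.642) = 7.344.
By Bélanger, y₂/y₁ = ½[√(1 + 8Fr₁²) − 1] = ½[√432.44 − 1] = 9.898.
y₂ = 9.898 × 1.642 = 16.25 ft.
V₂ = q/y₂ = 87.68/16.25 = 5.395 ft/s.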